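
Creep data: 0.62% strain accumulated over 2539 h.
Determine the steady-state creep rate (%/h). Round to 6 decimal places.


Rate = 0.62 / 2539 = 0.000244 %/h

0.000244


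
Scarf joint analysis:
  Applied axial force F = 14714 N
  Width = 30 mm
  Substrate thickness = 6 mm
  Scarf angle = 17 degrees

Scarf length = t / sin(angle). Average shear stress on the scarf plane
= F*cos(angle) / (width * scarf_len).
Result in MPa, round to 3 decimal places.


Scarf length = 6 / sin(17 deg) = 20.5218 mm
cos(17 deg) = 0.956305
Shear = 14714 * 0.956305 / (30 * 20.5218)
= 22.855 MPa

22.855


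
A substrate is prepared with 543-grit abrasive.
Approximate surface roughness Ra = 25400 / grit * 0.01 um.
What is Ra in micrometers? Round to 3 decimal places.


Ra = 25400 / 543 * 0.01 = 0.468 um

0.468


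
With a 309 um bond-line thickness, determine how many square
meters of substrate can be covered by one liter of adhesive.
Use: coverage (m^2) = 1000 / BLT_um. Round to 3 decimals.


Coverage = 1000 / 309 = 3.236 m^2

3.236


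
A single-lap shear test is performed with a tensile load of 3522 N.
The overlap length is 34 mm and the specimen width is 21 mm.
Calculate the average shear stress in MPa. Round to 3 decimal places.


Shear stress = F / (overlap * width)
= 3522 / (34 * 21)
= 3522 / 714
= 4.933 MPa

4.933


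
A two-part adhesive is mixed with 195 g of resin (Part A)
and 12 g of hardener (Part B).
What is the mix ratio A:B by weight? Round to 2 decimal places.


Mix ratio = mass_A / mass_B
= 195 / 12
= 16.25

16.25


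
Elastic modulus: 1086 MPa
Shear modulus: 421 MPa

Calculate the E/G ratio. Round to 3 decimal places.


E / G = 1086 / 421 = 2.580

2.580


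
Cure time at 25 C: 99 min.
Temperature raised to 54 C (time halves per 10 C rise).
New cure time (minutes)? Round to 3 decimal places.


Acceleration factor = 2^(29/10) = 7.4643
New time = 99 / 7.4643 = 13.263 min

13.263


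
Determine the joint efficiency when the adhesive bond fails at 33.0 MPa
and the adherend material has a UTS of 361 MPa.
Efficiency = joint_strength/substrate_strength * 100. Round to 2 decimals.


Joint efficiency = 33.0 / 361 * 100
= 9.14%

9.14


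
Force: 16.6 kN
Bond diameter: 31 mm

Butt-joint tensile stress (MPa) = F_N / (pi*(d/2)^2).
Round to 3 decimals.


F_N = 16.6 * 1000 = 16600.0 N
A = pi*(15.5)^2 = 754.7676 mm^2
stress = 16600.0 / 754.7676 = 21.994 MPa

21.994


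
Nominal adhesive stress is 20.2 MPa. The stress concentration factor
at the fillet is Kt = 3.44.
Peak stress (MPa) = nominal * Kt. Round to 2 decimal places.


Peak = 20.2 * 3.44 = 69.49 MPa

69.49


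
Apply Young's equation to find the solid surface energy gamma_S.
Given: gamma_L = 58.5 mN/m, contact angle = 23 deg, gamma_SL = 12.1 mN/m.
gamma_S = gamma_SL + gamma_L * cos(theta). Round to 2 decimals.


theta_rad = 23 * pi/180 = 0.401426
gamma_S = 12.1 + 58.5 * cos(0.401426)
= 65.95 mN/m

65.95


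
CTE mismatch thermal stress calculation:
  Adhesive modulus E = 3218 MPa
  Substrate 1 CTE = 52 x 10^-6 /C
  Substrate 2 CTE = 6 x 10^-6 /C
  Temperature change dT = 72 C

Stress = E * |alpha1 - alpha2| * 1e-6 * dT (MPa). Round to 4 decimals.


delta_alpha = |52 - 6| = 46 x 10^-6/C
Stress = 3218 * 46e-6 * 72
= 10.6580 MPa

10.6580


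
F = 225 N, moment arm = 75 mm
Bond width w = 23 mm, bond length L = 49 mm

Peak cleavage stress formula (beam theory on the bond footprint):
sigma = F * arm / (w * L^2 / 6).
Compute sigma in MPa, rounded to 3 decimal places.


sigma = (225 * 75) / (23 * 2401 / 6)
= 16875 * 6 / 55223
= 101250 / 55223
= 1.833 MPa

1.833


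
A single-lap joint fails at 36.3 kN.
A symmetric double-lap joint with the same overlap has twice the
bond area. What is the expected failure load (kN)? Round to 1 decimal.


Double-lap load = 2 * 36.3 = 72.6 kN

72.6


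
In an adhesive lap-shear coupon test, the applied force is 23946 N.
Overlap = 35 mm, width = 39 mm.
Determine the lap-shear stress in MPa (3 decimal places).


stress = F / (overlap * width)
= 23946 / (35 * 39)
= 17.543 MPa

17.543


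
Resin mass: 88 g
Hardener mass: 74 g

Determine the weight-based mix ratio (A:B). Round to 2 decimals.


Ratio = 88 / 74 = 1.19

1.19


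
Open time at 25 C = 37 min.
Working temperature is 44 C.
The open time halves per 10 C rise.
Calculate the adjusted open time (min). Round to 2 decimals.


factor = 2^((44 - 25) / 10) = 3.7321
ot = 37 / 3.7321 = 9.91 min

9.91


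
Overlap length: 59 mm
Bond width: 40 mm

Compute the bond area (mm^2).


Bond area = 59 * 40 = 2360 mm^2

2360


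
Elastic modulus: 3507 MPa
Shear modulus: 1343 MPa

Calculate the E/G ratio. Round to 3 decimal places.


E / G = 3507 / 1343 = 2.611

2.611


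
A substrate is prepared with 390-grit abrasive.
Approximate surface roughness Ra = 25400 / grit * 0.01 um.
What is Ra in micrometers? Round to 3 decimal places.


Ra = 25400 / 390 * 0.01 = 0.651 um

0.651


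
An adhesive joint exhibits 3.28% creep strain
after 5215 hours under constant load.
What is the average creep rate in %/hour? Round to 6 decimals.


Creep rate = strain / time
= 3.28 / 5215
= 0.000629 %/h

0.000629


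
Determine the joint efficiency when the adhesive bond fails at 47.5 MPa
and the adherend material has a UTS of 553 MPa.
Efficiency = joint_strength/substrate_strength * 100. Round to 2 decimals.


Joint efficiency = 47.5 / 553 * 100
= 8.59%

8.59


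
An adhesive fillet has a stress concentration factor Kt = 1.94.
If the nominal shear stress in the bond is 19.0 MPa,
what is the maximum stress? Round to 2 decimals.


Max stress = 19.0 * 1.94 = 36.86 MPa

36.86


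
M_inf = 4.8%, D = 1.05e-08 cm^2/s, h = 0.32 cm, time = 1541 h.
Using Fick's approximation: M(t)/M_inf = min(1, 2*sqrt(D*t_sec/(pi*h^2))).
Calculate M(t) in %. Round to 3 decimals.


t = 5547600 s
ratio = min(1, 2*sqrt(1.05e-08*5547600/(pi*0.1024)))
= 0.851045
M(t) = 4.8 * 0.851045 = 4.085%

4.085


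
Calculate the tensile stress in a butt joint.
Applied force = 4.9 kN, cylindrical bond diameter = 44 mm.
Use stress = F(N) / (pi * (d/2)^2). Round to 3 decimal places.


A = pi * 22.0^2 = 1520.5308 mm^2
sigma = 4900.0 / 1520.5308 = 3.223 MPa

3.223


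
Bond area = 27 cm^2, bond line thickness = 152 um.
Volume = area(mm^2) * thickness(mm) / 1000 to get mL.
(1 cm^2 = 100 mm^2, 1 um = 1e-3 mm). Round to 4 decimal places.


area_mm2 = 27 * 100 = 2700
blt_mm = 152 * 1e-3 = 0.152
vol_mm3 = 2700 * 0.152 = 410.4
vol_mL = 410.4 / 1000 = 0.4104 mL

0.4104


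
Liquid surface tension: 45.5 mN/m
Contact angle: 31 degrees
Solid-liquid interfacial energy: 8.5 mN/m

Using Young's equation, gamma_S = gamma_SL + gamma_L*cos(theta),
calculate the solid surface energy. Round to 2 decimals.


gamma_S = 8.5 + 45.5 * cos(31)
= 47.50 mN/m

47.50


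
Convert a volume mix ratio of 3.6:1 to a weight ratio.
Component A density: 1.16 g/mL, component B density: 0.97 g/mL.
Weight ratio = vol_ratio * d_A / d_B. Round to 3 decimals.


= 3.6 * 1.16 / 0.97 = 4.305

4.305


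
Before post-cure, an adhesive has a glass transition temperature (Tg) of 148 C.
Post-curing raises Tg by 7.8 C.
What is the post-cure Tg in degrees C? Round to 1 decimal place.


Tg_post = Tg_base + delta_Tg
= 148 + 7.8
= 155.8 C

155.8


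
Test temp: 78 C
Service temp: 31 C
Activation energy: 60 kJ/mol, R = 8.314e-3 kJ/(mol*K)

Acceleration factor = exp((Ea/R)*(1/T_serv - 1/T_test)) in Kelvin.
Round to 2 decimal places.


AF = exp((60/0.008314)*(1/304.15 - 1/351.15))
= 23.95

23.95


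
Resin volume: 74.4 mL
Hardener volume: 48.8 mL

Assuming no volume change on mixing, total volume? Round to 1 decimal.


V_total = 74.4 + 48.8 = 123.2 mL

123.2


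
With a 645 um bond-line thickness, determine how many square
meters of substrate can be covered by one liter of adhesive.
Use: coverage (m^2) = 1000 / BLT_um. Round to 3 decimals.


Coverage = 1000 / 645 = 1.550 m^2

1.550


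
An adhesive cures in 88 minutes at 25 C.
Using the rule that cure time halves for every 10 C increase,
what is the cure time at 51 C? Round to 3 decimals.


Factor = 2^((51 - 25) / 10) = 6.0629
Cure time = 88 / 6.0629
= 14.515 minutes

14.515


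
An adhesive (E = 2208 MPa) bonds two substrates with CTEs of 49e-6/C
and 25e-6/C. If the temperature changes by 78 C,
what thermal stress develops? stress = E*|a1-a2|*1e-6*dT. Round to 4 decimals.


Stress = 2208 * |49 - 25| * 1e-6 * 78
= 4.1334 MPa

4.1334


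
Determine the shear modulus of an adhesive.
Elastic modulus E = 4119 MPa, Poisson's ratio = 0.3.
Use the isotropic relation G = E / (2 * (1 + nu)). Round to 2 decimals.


G = 4119 / (2*(1+0.3)) = 4119 / 2.60
= 1584.23 MPa

1584.23


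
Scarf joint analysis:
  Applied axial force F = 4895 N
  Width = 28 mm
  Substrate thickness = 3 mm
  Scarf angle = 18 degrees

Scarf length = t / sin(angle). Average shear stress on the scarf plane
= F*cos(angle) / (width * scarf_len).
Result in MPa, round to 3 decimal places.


Scarf length = 3 / sin(18 deg) = 9.7082 mm
cos(18 deg) = 0.951057
Shear = 4895 * 0.951057 / (28 * 9.7082)
= 17.126 MPa

17.126


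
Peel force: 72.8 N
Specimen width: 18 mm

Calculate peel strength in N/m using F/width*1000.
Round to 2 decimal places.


Peel strength = 72.8 / 18 * 1000 = 4044.44 N/m

4044.44


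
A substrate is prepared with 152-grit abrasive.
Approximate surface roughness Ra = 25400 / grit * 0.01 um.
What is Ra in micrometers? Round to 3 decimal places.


Ra = 25400 / 152 * 0.01 = 1.671 um

1.671


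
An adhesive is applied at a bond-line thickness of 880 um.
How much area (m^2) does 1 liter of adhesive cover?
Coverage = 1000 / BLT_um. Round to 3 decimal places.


Coverage = 1000 / 880 = 1.136 m^2

1.136


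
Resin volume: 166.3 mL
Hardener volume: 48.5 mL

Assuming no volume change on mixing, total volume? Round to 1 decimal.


V_total = 166.3 + 48.5 = 214.8 mL

214.8


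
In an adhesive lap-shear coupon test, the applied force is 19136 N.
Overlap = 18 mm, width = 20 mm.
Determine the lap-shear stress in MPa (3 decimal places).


stress = F / (overlap * width)
= 19136 / (18 * 20)
= 53.156 MPa

53.156


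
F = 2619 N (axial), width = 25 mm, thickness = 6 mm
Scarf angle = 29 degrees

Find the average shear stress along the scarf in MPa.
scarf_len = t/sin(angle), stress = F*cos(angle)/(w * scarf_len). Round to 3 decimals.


scarf_len = 6/sin(29 deg) = 12.3760
cos(29 deg) = 0.874620
stress = 2619*0.874620/(25*12.3760) = 7.403 MPa

7.403


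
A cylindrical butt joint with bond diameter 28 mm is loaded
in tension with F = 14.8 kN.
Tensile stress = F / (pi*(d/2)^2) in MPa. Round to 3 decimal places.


Area = pi * (28/2)^2 = 615.7522 mm^2
Stress = 14.8*1000 / 615.7522
= 24.036 MPa

24.036


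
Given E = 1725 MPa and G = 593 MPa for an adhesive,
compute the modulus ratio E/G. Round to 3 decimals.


E/G ratio = 1725 / 593 = 2.909

2.909


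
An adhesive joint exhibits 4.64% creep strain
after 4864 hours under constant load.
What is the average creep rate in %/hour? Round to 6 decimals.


Creep rate = strain / time
= 4.64 / 4864
= 0.000954 %/h

0.000954


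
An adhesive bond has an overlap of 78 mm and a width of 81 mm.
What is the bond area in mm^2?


Bond area = overlap * width
= 78 * 81
= 6318 mm^2

6318


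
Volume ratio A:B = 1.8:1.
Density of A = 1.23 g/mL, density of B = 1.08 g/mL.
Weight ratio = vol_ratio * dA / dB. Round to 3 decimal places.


Wt ratio = 1.8 * 1.23 / 1.08
= 2.050

2.050


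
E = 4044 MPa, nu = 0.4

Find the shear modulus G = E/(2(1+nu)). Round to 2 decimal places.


G = 4044 / (2 * 1.40)
= 1444.29 MPa

1444.29


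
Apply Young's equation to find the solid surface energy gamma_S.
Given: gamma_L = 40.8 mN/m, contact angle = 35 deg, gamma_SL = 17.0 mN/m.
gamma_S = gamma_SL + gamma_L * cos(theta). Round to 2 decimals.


theta_rad = 35 * pi/180 = 0.610865
gamma_S = 17.0 + 40.8 * cos(0.610865)
= 50.42 mN/m

50.42


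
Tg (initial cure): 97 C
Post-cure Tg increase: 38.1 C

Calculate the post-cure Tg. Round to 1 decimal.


Post-cure Tg = 97 + 38.1 = 135.1 C

135.1


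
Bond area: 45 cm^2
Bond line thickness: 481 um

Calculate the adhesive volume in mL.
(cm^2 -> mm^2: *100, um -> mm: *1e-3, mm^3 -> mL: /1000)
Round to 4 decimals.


V = 45*100 * 481*1e-3 / 1000
= 2.1645 mL

2.1645


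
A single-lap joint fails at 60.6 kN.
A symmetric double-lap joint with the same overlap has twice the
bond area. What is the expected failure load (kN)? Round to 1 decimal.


Double-lap load = 2 * 60.6 = 121.2 kN

121.2


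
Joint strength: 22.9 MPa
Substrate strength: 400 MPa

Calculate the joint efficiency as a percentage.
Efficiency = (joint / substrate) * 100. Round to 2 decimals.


Efficiency = (22.9 / 400) * 100 = 5.73%

5.73


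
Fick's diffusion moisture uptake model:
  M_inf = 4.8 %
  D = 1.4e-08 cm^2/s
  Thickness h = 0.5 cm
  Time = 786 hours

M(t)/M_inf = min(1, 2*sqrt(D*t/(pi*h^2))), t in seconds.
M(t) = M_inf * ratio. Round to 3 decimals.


t_sec = 786 * 3600 = 2829600
ratio = 2*sqrt(1.4e-08*2829600/(pi*0.5^2))
= min(1, 0.449171)
= 0.449171
M(t) = 4.8 * 0.449171 = 2.156 %

2.156


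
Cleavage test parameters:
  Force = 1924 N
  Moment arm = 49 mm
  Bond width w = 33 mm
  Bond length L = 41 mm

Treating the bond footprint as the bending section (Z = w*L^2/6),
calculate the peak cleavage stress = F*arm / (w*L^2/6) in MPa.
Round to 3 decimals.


M = 1924 * 49 = 94276 N*mm
Z = 33 * 41^2 / 6 = 55473 / 6 mm^3
sigma = M / Z = 6 * 94276 / 55473 = 565656 / 55473
= 10.197 MPa

10.197


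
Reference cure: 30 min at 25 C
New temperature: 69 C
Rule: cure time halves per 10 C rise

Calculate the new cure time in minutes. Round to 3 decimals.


factor = 2^((69-25)/10) = 21.1121
t_new = 30 / 21.1121 = 1.421 min

1.421


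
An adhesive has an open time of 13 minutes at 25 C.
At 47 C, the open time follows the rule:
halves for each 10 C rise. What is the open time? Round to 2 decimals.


Factor = 2^((47-25)/10) = 4.5948
Open time = 13 / 4.5948 = 2.83 min

2.83


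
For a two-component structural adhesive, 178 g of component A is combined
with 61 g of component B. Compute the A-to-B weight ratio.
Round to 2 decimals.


Weight ratio A:B = 178 / 61
= 2.92

2.92


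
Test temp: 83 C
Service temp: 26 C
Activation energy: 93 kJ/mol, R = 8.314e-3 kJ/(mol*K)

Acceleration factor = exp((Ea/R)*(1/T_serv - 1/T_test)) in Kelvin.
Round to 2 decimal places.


AF = exp((93/0.008314)*(1/299.15 - 1/356.15))
= 397.21

397.21


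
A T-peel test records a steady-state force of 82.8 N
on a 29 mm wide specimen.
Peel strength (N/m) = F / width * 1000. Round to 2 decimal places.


Peel strength = 82.8 / 29 * 1000
= 2855.17 N/m

2855.17


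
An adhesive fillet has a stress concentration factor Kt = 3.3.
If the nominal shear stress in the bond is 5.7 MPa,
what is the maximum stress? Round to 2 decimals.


Max stress = 5.7 * 3.3 = 18.81 MPa

18.81


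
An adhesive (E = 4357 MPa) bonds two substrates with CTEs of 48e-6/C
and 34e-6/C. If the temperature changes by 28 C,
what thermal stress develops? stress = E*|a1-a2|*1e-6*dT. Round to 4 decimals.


Stress = 4357 * |48 - 34| * 1e-6 * 28
= 1.7079 MPa

1.7079


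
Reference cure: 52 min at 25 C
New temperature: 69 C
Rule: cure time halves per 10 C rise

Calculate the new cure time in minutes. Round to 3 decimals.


factor = 2^((69-25)/10) = 21.1121
t_new = 52 / 21.1121 = 2.463 min

2.463


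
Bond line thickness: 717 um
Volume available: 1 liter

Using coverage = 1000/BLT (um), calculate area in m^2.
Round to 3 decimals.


1 L = 1e6 mm^3, thickness = 717 um = 0.717 mm
Area = 1e6 / 0.717 mm^2 = (1e6 / 0.717) / 1e6 m^2 = 1000 / 717 m^2
= 1.395 m^2

1.395


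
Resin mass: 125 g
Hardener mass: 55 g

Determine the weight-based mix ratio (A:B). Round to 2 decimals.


Ratio = 125 / 55 = 2.27

2.27


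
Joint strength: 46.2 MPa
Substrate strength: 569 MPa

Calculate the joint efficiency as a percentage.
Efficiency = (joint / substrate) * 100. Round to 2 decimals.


Efficiency = (46.2 / 569) * 100 = 8.12%

8.12


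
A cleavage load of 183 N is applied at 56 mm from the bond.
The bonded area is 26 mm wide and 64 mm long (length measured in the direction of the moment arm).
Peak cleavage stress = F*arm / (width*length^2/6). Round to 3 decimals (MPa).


Moment = 183 * 56 = 10248 N*mm
Section modulus = 26 * 4096 / 6 = 106496 / 6 mm^3
Stress = 10248 / (106496 / 6) = 61488 / 106496
= 0.577 MPa

0.577


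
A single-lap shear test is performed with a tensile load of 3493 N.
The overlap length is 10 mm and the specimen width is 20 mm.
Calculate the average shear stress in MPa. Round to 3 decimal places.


Shear stress = F / (overlap * width)
= 3493 / (10 * 20)
= 3493 / 200
= 17.465 MPa

17.465


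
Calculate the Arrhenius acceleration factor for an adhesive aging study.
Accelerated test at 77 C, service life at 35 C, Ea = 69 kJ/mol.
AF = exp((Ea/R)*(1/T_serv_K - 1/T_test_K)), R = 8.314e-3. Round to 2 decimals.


T_test = 350.15 K, T_serv = 308.15 K
Ea/R = 69 / 0.008314 = 8299.25
AF = exp(8299.25 * (1/308.15 - 1/350.15))
= 25.29

25.29


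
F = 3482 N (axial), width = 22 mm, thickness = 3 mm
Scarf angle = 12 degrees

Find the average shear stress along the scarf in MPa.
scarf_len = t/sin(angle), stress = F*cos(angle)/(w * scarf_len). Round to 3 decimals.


scarf_len = 3/sin(12 deg) = 14.4292
cos(12 deg) = 0.978148
stress = 3482*0.978148/(22*14.4292) = 10.729 MPa

10.729


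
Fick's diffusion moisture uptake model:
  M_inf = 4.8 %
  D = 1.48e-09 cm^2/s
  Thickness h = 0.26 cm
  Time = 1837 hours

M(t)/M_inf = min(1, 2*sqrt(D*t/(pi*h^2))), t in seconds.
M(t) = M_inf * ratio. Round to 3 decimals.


t_sec = 1837 * 3600 = 6613200
ratio = 2*sqrt(1.48e-09*6613200/(pi*0.26^2))
= min(1, 0.429357)
= 0.429357
M(t) = 4.8 * 0.429357 = 2.061 %

2.061


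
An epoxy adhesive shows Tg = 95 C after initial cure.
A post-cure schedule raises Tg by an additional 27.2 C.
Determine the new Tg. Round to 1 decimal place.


New Tg = 95 + 27.2
= 122.2 C

122.2


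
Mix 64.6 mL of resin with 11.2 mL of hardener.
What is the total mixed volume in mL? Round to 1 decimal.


Total = 64.6 + 11.2 = 75.8 mL

75.8


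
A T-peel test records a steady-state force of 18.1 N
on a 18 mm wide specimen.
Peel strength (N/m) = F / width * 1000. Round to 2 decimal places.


Peel strength = 18.1 / 18 * 1000
= 1005.56 N/m

1005.56


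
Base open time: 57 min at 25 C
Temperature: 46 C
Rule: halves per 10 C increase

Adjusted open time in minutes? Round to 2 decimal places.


Acceleration = 2^((46-25)/10) = 4.2871
Open time = 57 / 4.2871 = 13.30 min

13.30


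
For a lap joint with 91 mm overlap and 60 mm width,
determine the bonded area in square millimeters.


Area = 91 * 60 = 5460 mm^2

5460


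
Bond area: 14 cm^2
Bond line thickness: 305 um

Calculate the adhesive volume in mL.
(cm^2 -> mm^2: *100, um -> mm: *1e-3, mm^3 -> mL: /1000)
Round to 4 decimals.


V = 14*100 * 305*1e-3 / 1000
= 0.4270 mL

0.4270


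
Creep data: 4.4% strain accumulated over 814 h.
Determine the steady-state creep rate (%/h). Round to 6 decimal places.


Rate = 4.4 / 814 = 0.005405 %/h

0.005405


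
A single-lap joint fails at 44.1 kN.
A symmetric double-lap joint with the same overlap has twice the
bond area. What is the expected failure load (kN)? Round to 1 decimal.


Double-lap load = 2 * 44.1 = 88.2 kN

88.2


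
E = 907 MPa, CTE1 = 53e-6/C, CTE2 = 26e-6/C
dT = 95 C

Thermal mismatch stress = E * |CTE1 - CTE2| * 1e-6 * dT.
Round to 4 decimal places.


= 907 * 27e-6 * 95
= 2.3265 MPa

2.3265


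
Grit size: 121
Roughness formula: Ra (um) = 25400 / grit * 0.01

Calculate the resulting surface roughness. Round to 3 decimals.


Ra = 25400 / 121 * 0.01
= 2.099 um

2.099


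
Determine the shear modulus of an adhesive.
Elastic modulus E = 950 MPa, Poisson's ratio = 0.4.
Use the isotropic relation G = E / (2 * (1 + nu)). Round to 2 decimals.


G = 950 / (2*(1+0.4)) = 950 / 2.80
= 339.29 MPa

339.29


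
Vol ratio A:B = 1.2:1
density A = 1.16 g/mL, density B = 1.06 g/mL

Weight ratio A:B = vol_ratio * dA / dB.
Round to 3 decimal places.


Weight ratio = 1.2 * 1.16 / 1.06
= 1.313

1.313


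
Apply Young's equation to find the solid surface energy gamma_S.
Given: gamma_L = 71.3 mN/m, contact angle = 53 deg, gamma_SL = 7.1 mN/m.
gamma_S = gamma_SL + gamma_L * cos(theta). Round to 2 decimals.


theta_rad = 53 * pi/180 = 0.925025
gamma_S = 7.1 + 71.3 * cos(0.925025)
= 50.01 mN/m

50.01


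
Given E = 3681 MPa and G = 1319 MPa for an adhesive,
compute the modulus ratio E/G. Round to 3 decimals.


E/G ratio = 3681 / 1319 = 2.791

2.791


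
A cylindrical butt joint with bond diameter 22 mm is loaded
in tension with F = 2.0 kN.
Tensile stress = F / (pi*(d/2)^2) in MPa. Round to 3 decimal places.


Area = pi * (22/2)^2 = 380.1327 mm^2
Stress = 2.0*1000 / 380.1327
= 5.261 MPa

5.261


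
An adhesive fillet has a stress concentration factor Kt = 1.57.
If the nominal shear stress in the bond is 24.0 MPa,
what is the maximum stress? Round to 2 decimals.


Max stress = 24.0 * 1.57 = 37.68 MPa

37.68


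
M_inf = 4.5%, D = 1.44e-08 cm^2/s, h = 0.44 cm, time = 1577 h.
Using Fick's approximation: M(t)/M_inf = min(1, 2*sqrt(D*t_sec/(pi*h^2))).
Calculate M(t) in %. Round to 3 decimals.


t = 5677200 s
ratio = min(1, 2*sqrt(1.44e-08*5677200/(pi*0.1936)))
= 0.733248
M(t) = 4.5 * 0.733248 = 3.300%

3.300


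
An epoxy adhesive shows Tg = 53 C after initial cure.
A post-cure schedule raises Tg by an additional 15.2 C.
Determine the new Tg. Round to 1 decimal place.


New Tg = 53 + 15.2
= 68.2 C

68.2


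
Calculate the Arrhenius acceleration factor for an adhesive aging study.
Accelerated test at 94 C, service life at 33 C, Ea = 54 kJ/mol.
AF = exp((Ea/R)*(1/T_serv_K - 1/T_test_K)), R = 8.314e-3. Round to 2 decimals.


T_test = 367.15 K, T_serv = 306.15 K
Ea/R = 54 / 0.008314 = 6495.07
AF = exp(6495.07 * (1/306.15 - 1/367.15))
= 33.95

33.95


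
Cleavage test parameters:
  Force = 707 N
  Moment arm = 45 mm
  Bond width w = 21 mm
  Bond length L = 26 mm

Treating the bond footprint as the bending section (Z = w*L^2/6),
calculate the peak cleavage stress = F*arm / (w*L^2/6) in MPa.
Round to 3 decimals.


M = 707 * 45 = 31815 N*mm
Z = 21 * 26^2 / 6 = 14196 / 6 mm^3
sigma = M / Z = 6 * 31815 / 14196 = 190890 / 14196
= 13.447 MPa

13.447


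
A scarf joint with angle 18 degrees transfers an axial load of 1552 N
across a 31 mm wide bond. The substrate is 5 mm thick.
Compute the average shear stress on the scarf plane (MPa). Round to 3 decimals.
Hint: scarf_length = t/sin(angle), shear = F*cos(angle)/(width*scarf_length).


scarf_length = 5 / sin(18 deg) = 16.1803 mm
cos(18 deg) = 0.951057
shear stress = 1552 * 0.951057 / (31 * 16.1803)
= 2.943 MPa

2.943


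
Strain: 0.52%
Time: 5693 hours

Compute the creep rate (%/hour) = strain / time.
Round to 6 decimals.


Creep rate = 0.52 / 5693
= 0.000091 %/h

0.000091


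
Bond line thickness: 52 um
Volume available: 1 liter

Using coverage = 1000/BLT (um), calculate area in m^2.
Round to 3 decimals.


1 L = 1e6 mm^3, thickness = 52 um = 0.052 mm
Area = 1e6 / 0.052 mm^2 = (1e6 / 0.052) / 1e6 m^2 = 1000 / 52 m^2
= 19.231 m^2

19.231


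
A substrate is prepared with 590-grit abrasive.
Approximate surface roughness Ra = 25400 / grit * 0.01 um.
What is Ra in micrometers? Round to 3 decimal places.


Ra = 25400 / 590 * 0.01 = 0.431 um

0.431


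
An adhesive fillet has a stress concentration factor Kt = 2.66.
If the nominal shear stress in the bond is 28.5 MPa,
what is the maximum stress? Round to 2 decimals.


Max stress = 28.5 * 2.66 = 75.81 MPa

75.81


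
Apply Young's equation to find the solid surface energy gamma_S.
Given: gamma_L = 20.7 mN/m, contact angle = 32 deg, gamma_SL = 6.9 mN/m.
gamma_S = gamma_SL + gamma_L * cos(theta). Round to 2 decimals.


theta_rad = 32 * pi/180 = 0.558505
gamma_S = 6.9 + 20.7 * cos(0.558505)
= 24.45 mN/m

24.45


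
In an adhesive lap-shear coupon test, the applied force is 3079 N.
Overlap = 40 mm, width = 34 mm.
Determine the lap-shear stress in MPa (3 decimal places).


stress = F / (overlap * width)
= 3079 / (40 * 34)
= 2.264 MPa

2.264


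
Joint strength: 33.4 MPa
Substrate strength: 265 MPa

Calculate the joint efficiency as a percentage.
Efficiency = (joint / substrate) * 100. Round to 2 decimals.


Efficiency = (33.4 / 265) * 100 = 12.60%

12.60


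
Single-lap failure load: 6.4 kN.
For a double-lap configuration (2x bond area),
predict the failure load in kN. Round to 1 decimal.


Failure load = 6.4 * 2 = 12.8 kN

12.8


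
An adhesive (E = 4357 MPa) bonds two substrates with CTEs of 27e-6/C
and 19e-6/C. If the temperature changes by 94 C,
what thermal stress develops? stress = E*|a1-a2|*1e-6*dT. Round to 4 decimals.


Stress = 4357 * |27 - 19| * 1e-6 * 94
= 3.2765 MPa

3.2765


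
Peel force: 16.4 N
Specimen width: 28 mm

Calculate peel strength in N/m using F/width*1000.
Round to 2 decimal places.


Peel strength = 16.4 / 28 * 1000 = 585.71 N/m

585.71


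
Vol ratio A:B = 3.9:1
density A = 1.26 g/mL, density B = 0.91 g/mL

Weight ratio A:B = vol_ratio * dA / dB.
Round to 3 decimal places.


Weight ratio = 3.9 * 1.26 / 0.91
= 5.400

5.400


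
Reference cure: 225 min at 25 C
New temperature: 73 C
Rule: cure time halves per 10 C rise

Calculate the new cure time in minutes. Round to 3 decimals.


factor = 2^((73-25)/10) = 27.8576
t_new = 225 / 27.8576 = 8.077 min

8.077


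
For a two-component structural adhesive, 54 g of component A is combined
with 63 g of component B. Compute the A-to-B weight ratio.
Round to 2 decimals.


Weight ratio A:B = 54 / 63
= 0.86

0.86


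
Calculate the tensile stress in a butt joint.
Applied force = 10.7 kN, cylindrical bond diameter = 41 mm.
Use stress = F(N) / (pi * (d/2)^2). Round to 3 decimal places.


A = pi * 20.5^2 = 1320.2543 mm^2
sigma = 10700.0 / 1320.2543 = 8.104 MPa

8.104


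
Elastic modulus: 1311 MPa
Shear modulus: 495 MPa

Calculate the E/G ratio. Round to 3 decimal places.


E / G = 1311 / 495 = 2.648

2.648


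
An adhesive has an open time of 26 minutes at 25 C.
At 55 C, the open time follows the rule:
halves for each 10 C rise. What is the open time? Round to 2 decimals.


Factor = 2^((55-25)/10) = 8.0000
Open time = 26 / 8.0000 = 3.25 min

3.25


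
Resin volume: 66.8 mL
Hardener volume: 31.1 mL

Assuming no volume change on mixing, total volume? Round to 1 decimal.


V_total = 66.8 + 31.1 = 97.9 mL

97.9


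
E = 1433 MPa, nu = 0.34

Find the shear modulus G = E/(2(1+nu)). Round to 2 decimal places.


G = 1433 / (2 * 1.34)
= 534.70 MPa

534.70


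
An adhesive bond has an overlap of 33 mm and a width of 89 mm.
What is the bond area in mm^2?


Bond area = overlap * width
= 33 * 89
= 2937 mm^2

2937


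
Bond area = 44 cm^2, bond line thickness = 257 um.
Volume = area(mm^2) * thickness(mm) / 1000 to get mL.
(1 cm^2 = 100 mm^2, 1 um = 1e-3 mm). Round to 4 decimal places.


area_mm2 = 44 * 100 = 4400
blt_mm = 257 * 1e-3 = 0.257
vol_mm3 = 4400 * 0.257 = 1130.8
vol_mL = 1130.8 / 1000 = 1.1308 mL

1.1308


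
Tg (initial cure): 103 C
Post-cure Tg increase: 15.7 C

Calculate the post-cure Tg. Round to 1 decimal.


Post-cure Tg = 103 + 15.7 = 118.7 C

118.7


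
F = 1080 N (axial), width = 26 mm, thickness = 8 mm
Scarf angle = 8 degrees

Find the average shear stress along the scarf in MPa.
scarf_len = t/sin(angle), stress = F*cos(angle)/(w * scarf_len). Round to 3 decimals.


scarf_len = 8/sin(8 deg) = 57.4824
cos(8 deg) = 0.990268
stress = 1080*0.990268/(26*57.4824) = 0.716 MPa

0.716


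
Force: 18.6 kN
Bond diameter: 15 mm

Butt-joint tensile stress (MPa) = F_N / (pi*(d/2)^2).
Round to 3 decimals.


F_N = 18.6 * 1000 = 18600.0 N
A = pi*(7.5)^2 = 176.7146 mm^2
stress = 18600.0 / 176.7146 = 105.254 MPa

105.254


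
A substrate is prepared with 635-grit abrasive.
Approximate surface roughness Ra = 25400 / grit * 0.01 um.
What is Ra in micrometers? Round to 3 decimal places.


Ra = 25400 / 635 * 0.01 = 0.400 um

0.400


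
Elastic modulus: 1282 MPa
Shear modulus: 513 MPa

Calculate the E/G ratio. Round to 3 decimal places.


E / G = 1282 / 513 = 2.499

2.499


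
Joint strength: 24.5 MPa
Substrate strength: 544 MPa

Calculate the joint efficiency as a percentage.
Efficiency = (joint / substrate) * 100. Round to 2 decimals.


Efficiency = (24.5 / 544) * 100 = 4.50%

4.50


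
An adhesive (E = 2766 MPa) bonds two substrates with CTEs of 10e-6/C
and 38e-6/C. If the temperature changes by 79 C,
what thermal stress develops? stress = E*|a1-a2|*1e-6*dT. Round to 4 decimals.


Stress = 2766 * |10 - 38| * 1e-6 * 79
= 6.1184 MPa

6.1184


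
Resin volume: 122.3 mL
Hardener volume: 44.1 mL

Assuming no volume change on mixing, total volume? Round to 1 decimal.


V_total = 122.3 + 44.1 = 166.4 mL

166.4


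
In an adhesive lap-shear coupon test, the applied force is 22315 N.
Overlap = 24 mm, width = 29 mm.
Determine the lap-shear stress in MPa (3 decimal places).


stress = F / (overlap * width)
= 22315 / (24 * 29)
= 32.062 MPa

32.062


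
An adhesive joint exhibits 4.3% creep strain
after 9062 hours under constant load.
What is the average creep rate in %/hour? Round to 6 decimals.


Creep rate = strain / time
= 4.3 / 9062
= 0.000475 %/h

0.000475


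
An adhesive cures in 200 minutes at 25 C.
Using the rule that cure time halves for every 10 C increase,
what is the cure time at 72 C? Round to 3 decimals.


Factor = 2^((72 - 25) / 10) = 25.9921
Cure time = 200 / 25.9921
= 7.695 minutes

7.695


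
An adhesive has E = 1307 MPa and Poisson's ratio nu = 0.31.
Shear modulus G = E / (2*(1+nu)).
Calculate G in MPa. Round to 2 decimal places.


G = 1307 / (2*(1+0.31))
= 1307 / 2.62
= 498.85 MPa

498.85


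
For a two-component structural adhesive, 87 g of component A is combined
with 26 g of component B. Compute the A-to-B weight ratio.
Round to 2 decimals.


Weight ratio A:B = 87 / 26
= 3.35

3.35


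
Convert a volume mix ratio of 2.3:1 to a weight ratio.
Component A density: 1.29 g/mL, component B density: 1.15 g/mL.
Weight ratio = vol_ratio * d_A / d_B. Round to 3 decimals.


= 2.3 * 1.29 / 1.15 = 2.580

2.580


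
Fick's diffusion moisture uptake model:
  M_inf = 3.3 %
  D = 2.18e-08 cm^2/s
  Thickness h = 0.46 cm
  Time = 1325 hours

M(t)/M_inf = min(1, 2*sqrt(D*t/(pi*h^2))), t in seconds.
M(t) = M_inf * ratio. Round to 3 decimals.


t_sec = 1325 * 3600 = 4770000
ratio = 2*sqrt(2.18e-08*4770000/(pi*0.46^2))
= min(1, 0.791015)
= 0.791015
M(t) = 3.3 * 0.791015 = 2.610 %

2.610


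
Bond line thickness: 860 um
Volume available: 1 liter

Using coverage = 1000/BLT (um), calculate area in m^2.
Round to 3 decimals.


1 L = 1e6 mm^3, thickness = 860 um = 0.86 mm
Area = 1e6 / 0.86 mm^2 = (1e6 / 0.86) / 1e6 m^2 = 1000 / 860 m^2
= 1.163 m^2

1.163


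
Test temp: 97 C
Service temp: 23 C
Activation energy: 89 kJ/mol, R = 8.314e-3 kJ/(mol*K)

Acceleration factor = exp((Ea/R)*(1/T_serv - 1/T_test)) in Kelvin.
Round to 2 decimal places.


AF = exp((89/0.008314)*(1/296.15 - 1/370.15))
= 1375.27

1375.27


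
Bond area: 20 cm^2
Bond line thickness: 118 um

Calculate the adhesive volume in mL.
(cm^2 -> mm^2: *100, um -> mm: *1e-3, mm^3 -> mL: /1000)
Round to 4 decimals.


V = 20*100 * 118*1e-3 / 1000
= 0.2360 mL

0.2360


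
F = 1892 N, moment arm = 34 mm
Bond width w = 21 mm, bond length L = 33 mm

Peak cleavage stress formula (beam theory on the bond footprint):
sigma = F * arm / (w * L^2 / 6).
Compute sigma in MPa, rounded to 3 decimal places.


sigma = (1892 * 34) / (21 * 1089 / 6)
= 64328 * 6 / 22869
= 385968 / 22869
= 16.877 MPa

16.877


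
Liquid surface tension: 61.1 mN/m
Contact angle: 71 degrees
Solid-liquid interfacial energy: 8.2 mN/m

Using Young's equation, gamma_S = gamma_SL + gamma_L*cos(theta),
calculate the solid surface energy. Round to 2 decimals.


gamma_S = 8.2 + 61.1 * cos(71)
= 28.09 mN/m

28.09


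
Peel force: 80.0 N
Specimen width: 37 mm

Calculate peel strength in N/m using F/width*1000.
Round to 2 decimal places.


Peel strength = 80.0 / 37 * 1000 = 2162.16 N/m

2162.16


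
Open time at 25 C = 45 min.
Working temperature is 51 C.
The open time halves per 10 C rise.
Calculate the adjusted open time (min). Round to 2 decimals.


factor = 2^((51 - 25) / 10) = 6.0629
ot = 45 / 6.0629 = 7.42 min

7.42


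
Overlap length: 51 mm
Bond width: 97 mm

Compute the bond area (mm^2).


Bond area = 51 * 97 = 4947 mm^2

4947


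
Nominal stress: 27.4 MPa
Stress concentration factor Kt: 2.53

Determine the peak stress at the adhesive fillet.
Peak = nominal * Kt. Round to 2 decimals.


Peak stress = 27.4 * 2.53
= 69.32 MPa

69.32


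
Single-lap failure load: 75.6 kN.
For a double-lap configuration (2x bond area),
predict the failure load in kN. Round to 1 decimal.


Failure load = 75.6 * 2 = 151.2 kN

151.2


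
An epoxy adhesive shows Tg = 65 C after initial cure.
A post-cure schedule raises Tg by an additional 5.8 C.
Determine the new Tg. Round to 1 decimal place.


New Tg = 65 + 5.8
= 70.8 C

70.8


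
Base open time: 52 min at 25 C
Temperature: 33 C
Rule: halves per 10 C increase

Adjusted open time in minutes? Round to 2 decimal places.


Acceleration = 2^((33-25)/10) = 1.7411
Open time = 52 / 1.7411 = 29.87 min

29.87


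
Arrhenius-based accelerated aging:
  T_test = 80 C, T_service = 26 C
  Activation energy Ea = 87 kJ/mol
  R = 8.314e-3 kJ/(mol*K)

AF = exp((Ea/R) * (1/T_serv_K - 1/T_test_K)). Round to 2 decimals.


T_test_K = 353.15, T_serv_K = 299.15
AF = exp((87/8.314e-3) * (1/299.15 - 1/353.15))
= 210.35

210.35


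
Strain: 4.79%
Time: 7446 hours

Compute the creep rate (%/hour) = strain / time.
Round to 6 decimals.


Creep rate = 4.79 / 7446
= 0.000643 %/h

0.000643


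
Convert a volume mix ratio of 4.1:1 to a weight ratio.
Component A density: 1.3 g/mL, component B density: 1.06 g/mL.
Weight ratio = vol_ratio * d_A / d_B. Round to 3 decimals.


= 4.1 * 1.3 / 1.06 = 5.028

5.028


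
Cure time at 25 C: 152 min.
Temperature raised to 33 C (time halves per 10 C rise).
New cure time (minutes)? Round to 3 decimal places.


Acceleration factor = 2^(8/10) = 1.7411
New time = 152 / 1.7411 = 87.301 min

87.301


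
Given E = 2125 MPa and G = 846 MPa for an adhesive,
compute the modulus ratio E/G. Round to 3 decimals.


E/G ratio = 2125 / 846 = 2.512

2.512


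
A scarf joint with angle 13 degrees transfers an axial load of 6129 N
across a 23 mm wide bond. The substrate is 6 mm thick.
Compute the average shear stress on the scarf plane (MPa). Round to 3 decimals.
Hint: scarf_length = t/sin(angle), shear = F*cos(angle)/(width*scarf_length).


scarf_length = 6 / sin(13 deg) = 26.6725 mm
cos(13 deg) = 0.974370
shear stress = 6129 * 0.974370 / (23 * 26.6725)
= 9.735 MPa

9.735


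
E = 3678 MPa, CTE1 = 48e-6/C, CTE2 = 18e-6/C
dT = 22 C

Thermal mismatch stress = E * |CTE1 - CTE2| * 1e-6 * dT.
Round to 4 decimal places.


= 3678 * 30e-6 * 22
= 2.4275 MPa

2.4275


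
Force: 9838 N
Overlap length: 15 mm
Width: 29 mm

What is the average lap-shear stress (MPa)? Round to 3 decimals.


Average shear stress = F / (overlap * width)
= 9838 / (15 * 29)
= 22.616 MPa

22.616


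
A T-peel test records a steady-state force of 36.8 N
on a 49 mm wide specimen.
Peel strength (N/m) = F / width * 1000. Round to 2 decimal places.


Peel strength = 36.8 / 49 * 1000
= 751.02 N/m

751.02


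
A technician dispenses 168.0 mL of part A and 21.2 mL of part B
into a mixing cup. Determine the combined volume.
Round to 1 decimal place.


Combined volume = 168.0 + 21.2
= 189.2 mL

189.2


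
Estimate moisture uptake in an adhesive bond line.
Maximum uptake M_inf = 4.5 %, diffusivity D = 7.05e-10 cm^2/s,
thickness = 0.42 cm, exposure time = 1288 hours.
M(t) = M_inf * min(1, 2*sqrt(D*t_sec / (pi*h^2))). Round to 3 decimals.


Convert time: 1288 h = 4636800 s
ratio = min(1, 2*sqrt(7.05e-10*4636800/(pi*0.42^2)))
= 0.153606
M(t) = 4.5 * 0.153606 = 0.691%

0.691


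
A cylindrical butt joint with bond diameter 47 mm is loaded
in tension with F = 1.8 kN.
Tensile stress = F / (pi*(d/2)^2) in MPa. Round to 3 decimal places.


Area = pi * (47/2)^2 = 1734.9445 mm^2
Stress = 1.8*1000 / 1734.9445
= 1.037 MPa

1.037


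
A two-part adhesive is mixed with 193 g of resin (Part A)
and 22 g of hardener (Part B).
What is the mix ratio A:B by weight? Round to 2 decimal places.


Mix ratio = mass_A / mass_B
= 193 / 22
= 8.77

8.77


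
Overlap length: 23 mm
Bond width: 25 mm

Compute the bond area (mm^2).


Bond area = 23 * 25 = 575 mm^2

575


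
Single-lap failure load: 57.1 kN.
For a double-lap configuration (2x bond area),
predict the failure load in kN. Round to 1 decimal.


Failure load = 57.1 * 2 = 114.2 kN

114.2


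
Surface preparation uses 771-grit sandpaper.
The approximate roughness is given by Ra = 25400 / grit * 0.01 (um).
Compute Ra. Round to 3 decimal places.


Ra = 25400 / 771 * 0.01
= 254 / 771
= 0.329 um

0.329


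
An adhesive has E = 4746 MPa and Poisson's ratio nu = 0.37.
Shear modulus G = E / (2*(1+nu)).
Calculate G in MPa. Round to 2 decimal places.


G = 4746 / (2*(1+0.37))
= 4746 / 2.74
= 1732.12 MPa

1732.12


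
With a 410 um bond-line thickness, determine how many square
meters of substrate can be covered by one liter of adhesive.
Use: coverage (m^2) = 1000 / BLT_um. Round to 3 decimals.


Coverage = 1000 / 410 = 2.439 m^2

2.439


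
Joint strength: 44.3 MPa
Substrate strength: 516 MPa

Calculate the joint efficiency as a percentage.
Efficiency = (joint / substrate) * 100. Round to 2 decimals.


Efficiency = (44.3 / 516) * 100 = 8.59%

8.59


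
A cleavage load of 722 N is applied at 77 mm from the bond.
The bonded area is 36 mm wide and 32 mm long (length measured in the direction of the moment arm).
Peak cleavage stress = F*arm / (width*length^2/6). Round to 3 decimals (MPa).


Moment = 722 * 77 = 55594 N*mm
Section modulus = 36 * 1024 / 6 = 36864 / 6 mm^3
Stress = 55594 / (36864 / 6) = 333564 / 36864
= 9.049 MPa

9.049


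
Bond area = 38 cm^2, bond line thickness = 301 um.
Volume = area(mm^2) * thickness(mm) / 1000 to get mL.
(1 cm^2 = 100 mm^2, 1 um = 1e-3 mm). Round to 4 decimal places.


area_mm2 = 38 * 100 = 3800
blt_mm = 301 * 1e-3 = 0.301
vol_mm3 = 3800 * 0.301 = 1143.8
vol_mL = 1143.8 / 1000 = 1.1438 mL

1.1438


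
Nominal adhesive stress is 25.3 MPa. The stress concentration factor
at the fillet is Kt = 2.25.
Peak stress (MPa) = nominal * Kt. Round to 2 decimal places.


Peak = 25.3 * 2.25 = 56.93 MPa

56.93


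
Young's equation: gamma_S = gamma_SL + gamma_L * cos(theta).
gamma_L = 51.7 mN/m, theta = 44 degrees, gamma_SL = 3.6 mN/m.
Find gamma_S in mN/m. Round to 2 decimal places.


cos(44 deg) = 0.719340
gamma_S = 3.6 + 51.7 * 0.719340
= 40.79 mN/m

40.79


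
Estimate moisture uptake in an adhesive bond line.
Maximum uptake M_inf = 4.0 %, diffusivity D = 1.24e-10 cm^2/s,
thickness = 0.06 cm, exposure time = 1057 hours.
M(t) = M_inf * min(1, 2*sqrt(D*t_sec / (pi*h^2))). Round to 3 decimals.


Convert time: 1057 h = 3805200 s
ratio = min(1, 2*sqrt(1.24e-10*3805200/(pi*0.06^2)))
= 0.408511
M(t) = 4.0 * 0.408511 = 1.634%

1.634


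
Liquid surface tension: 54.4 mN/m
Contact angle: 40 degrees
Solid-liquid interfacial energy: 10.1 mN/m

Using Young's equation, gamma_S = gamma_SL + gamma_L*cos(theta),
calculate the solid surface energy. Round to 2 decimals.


gamma_S = 10.1 + 54.4 * cos(40)
= 51.77 mN/m

51.77
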